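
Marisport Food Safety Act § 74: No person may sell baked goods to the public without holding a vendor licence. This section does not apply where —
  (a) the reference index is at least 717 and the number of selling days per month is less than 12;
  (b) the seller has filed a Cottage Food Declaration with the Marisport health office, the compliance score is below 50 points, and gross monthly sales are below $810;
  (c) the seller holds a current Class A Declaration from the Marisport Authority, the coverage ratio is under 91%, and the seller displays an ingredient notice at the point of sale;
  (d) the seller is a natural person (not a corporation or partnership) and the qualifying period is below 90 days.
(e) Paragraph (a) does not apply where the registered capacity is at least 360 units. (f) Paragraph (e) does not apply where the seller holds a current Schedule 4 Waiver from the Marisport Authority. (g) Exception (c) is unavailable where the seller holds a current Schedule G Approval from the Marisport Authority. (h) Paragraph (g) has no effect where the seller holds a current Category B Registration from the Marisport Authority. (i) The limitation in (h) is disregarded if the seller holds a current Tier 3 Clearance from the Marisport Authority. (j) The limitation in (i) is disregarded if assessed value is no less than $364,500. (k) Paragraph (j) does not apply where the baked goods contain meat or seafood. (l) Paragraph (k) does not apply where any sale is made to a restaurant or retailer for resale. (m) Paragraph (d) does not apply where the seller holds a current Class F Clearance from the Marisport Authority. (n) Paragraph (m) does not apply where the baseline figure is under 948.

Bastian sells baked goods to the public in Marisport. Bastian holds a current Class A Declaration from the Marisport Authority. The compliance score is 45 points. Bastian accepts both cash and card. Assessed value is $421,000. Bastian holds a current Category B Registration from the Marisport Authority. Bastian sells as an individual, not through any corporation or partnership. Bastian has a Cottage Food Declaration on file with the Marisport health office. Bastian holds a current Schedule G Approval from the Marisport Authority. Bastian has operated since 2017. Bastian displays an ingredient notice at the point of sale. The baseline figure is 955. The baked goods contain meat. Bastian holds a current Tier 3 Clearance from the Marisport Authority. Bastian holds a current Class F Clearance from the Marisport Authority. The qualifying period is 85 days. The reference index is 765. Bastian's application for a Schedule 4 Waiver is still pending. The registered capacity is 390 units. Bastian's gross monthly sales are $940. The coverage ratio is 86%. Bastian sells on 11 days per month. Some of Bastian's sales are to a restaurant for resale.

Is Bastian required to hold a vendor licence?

No — exception (c) applies; Bastian is not required to hold a vendor licence.

Exception (a): the reference index is 765, meeting the 717 threshold; the number of selling days per month is 11, less than the 12 limit — every condition holds. However, paragraphs (e)–(f) must be considered: (e) operates against (a): the registered capacity is 390 units, meeting the 360 units threshold. (f) does not operate here (the Schedule 4 Waiver is not current), so (e) stands. So (a) is unavailable.
Exception (b) does not apply: gross monthly sales are $940, not below $810.
All of (c)'s requirements are met (a current Class A Declaration is held; the coverage ratio is 86%, under the 91% limit; an ingredient notice is displayed). Under paragraphs (g)–(l): (g) applies (a current Schedule G Approval is held), but is set aside by (h): (h) operates — a current Category B Registration is held. (i) is engaged (a current Tier 3 Clearance is held), but is overridden by (j): (j) operates against (i): assessed value is $421,000, meeting the $364,500 threshold. (k) would limit (j) — the baked goods contain meat — but (l) sets (k) aside: (l) operates against (k): some sales are to a restaurant for resale. (c) remains available.
Exception (d)'s conditions are all satisfied: the seller is a natural person; the qualifying period is 85 days, below the 90 days limit. However, paragraphs (m)–(n) must be considered: (m) applies — a current Class F Clearance is held. (n), which would lift (m), is not triggered — the baseline figure is 955, not under 948. So (d) is unavailable.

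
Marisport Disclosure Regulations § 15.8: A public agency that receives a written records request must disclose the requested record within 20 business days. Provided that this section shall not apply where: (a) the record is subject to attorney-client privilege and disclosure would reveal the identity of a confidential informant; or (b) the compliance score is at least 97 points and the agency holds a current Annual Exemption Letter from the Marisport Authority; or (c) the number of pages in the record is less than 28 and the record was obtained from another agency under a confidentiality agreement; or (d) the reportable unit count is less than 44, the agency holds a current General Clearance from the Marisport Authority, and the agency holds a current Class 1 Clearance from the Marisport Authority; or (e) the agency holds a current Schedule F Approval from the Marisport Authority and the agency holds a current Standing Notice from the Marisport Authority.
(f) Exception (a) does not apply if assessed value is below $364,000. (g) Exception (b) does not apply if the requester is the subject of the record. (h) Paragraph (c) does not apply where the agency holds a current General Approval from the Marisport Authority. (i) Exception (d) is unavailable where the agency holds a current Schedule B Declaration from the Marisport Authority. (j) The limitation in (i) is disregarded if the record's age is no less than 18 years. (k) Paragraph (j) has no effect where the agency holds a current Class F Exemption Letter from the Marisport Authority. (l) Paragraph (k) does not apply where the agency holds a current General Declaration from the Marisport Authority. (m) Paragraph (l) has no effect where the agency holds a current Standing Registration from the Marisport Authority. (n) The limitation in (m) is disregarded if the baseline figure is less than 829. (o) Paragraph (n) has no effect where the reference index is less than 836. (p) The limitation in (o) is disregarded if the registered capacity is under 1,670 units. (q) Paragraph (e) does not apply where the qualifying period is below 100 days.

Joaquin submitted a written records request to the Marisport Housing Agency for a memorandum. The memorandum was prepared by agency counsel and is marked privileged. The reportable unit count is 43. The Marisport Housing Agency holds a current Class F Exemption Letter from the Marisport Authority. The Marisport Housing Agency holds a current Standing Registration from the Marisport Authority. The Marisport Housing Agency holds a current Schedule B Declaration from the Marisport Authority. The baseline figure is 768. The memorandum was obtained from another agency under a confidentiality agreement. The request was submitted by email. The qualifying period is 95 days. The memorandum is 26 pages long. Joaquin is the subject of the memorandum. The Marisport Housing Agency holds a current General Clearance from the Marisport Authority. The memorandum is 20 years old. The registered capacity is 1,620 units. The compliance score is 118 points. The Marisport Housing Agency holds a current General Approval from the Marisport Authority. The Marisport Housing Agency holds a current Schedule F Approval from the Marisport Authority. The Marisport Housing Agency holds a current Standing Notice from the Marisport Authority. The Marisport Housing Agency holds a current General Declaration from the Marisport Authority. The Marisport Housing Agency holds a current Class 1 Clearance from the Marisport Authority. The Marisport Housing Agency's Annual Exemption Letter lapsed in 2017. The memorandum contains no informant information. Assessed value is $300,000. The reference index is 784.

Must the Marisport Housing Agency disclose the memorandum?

Exception (a) fails — the memorandum contains no informant information.
Exception (b) fails — the Annual Exemption Letter is not current.
Exception (c) is satisfied on its face — the number of pages in the record is 26, less than the 28 limit; the memorandum was obtained under a confidentiality agreement. However, paragraph (h) must be considered: (h) is engaged — a current General Approval is held. (c) is therefore removed.
Exception (d): the reportable unit count is 43, less than the 44 limit; a current General Clearance is held; a current Class 1 Clearance is held — every condition holds. As to paragraphs (i)–(p): (i) applies (a current Schedule B Declaration is held), but is overridden by (j): (j) applies — the record's age is 20 years, meeting the 18 years threshold. (k) would limit (j) — a current Class F Exemption Letter is held — but (l) sets (k) aside: (l) applies — a current General Declaration is held. (m) would limit (l) — a current Standing Registration is held — but (n) sets (m) aside: (n) operates against (m): the baseline figure is 768, less than the 829 limit. (o) is engaged (the reference index is 784, less than the 836 limit), but is itself disapplied by (p): (p) operates — the registered capacity is 1,620 units, under the 1,670 units limit. So (d) applies.
Exception (e): a current Schedule F Approval is held; a current Standing Notice is held — every condition holds. However, paragraph (q) must be considered: (q) is engaged — the qualifying period is 95 days, below the 100 days limit. Exception (e) does not apply.

No — exception (d) applies; the Marisport Housing Agency is not required to disclose the memorandum.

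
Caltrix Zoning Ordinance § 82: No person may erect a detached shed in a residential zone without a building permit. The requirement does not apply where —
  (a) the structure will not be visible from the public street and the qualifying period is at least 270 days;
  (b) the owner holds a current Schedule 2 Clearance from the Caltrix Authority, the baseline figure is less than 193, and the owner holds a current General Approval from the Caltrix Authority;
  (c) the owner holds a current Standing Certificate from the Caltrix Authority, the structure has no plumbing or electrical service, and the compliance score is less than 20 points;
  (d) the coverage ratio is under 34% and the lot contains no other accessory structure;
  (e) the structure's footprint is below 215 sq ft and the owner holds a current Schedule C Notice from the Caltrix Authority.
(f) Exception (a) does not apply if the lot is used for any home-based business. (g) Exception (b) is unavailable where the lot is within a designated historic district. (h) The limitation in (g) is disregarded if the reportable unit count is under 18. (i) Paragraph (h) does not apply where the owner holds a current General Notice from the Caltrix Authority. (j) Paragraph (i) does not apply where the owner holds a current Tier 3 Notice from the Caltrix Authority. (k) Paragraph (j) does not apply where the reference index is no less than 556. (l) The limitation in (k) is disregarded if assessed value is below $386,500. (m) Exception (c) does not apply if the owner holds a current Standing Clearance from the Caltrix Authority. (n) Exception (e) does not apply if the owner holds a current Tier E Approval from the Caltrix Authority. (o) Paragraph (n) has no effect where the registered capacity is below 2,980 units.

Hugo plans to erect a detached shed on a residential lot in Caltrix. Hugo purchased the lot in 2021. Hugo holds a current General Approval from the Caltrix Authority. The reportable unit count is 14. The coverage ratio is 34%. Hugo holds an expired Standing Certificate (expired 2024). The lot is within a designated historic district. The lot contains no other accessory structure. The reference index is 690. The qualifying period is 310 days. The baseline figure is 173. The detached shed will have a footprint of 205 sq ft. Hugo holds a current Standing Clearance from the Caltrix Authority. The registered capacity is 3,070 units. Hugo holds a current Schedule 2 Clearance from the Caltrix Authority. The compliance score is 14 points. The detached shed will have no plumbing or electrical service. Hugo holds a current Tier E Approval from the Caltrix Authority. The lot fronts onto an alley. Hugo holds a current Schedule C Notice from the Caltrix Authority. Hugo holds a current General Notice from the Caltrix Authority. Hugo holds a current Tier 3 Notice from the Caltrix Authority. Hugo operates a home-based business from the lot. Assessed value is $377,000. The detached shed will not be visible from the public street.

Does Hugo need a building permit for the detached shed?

Exception (a) is satisfied on its face — the structure will not be visible from the street; the qualifying period is 310 days, meeting the 270 days threshold. But applying paragraph (f): (f) operates against (a): a home-based business operates on the lot. So (a) is unavailable.
Exception (b) is satisfied on its face — a current Schedule 2 Clearance is held; the baseline figure is 173, less than the 193 limit; a current General Approval is held. Considering the limiting provisions: (g) operates (the lot is in a historic district), but is overridden by (h): (h) operates against (g): the reportable unit count is 14, under the 18 limit. (i) would limit (h) — a current General Notice is held — but (j) sets (i) aside: (j) operates — a current Tier 3 Notice is held. (k) would limit (j) — the reference index is 690, meeting the 556 threshold — but (l) sets (k) aside: (l) operates — assessed value is $377,000, below the $386,500 limit. (b) remains available.
Exception (c) does not apply: the Standing Certificate is not current.
Exception (d) fails — the coverage ratio is 34%, not under 34%.
Exception (e)'s conditions are all satisfied: the structure's footprint is 205 sq ft, below the 215 sq ft limit; a current Schedule C Notice is held. But: (n) is engaged — a current Tier E Approval is held. (o), which would lift (n), is not engaged — the registered capacity is 3,070 units, not below 2,980 units. (e) is therefore removed.

No — exception (b) applies; Hugo does not need a building permit.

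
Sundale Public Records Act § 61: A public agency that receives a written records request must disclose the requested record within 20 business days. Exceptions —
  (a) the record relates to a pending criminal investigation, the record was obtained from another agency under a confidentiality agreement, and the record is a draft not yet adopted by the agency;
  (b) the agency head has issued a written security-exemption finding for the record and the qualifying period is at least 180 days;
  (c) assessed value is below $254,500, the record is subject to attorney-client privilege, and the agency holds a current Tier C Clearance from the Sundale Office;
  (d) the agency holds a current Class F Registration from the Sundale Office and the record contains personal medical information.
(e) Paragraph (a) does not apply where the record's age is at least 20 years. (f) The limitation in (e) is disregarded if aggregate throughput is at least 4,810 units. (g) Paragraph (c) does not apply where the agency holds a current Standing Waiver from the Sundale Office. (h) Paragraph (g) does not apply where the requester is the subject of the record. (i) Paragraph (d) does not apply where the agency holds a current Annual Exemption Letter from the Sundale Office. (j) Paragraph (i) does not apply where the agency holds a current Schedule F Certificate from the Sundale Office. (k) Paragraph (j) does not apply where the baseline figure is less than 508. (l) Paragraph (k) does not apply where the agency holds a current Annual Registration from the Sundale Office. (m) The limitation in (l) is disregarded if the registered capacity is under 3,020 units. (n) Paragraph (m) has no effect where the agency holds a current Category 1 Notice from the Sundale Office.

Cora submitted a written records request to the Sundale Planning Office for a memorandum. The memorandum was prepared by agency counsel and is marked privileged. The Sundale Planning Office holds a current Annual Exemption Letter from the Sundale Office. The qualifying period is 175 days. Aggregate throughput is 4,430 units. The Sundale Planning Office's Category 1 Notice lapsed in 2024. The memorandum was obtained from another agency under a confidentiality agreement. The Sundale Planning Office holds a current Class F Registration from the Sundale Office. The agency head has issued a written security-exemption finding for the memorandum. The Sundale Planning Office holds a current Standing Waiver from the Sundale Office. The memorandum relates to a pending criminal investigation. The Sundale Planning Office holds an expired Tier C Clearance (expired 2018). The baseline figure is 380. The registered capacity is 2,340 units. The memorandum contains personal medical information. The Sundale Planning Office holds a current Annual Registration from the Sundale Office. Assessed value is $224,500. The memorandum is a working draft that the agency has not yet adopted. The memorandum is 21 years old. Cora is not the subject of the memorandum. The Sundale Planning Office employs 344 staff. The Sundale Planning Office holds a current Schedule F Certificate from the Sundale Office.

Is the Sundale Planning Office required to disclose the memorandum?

Yes — the Sundale Planning Office must disclose the memorandum.

All of (a)'s requirements are met (the memorandum relates to a pending investigation; the memorandum was obtained under a confidentiality agreement; the memorandum is an unadopted draft). But: (e) operates — the record's age is 21 years, meeting the 20 years threshold. (f) is not triggered (aggregate throughput is 4,430 units, short of 4,810 units), so (e) stands. (a) is therefore removed.
Exception (b) does not apply: the qualifying period is 175 days, short of 180 days.
Exception (c) does not apply: the Tier C Clearance is not current.
Exception (d) is satisfied on its face — a current Class F Registration is held; the memorandum contains personal medical information. But applying paragraphs (i)–(n): (i) operates — a current Annual Exemption Letter is held. (j) would limit (i) — a current Schedule F Certificate is held — but (k) sets (j) aside: (k) operates against (j): the baseline figure is 380, less than the 508 limit. (l) is triggered (a current Annual Registration is held), but is overridden by (m): (m) operates — the registered capacity is 2,340 units, under the 3,020 units limit. (n) is inapplicable (there is no Category 1 Notice in force), so (m) stands. Exception (d) does not apply.
None of the exceptions is available; § 61 applies in full.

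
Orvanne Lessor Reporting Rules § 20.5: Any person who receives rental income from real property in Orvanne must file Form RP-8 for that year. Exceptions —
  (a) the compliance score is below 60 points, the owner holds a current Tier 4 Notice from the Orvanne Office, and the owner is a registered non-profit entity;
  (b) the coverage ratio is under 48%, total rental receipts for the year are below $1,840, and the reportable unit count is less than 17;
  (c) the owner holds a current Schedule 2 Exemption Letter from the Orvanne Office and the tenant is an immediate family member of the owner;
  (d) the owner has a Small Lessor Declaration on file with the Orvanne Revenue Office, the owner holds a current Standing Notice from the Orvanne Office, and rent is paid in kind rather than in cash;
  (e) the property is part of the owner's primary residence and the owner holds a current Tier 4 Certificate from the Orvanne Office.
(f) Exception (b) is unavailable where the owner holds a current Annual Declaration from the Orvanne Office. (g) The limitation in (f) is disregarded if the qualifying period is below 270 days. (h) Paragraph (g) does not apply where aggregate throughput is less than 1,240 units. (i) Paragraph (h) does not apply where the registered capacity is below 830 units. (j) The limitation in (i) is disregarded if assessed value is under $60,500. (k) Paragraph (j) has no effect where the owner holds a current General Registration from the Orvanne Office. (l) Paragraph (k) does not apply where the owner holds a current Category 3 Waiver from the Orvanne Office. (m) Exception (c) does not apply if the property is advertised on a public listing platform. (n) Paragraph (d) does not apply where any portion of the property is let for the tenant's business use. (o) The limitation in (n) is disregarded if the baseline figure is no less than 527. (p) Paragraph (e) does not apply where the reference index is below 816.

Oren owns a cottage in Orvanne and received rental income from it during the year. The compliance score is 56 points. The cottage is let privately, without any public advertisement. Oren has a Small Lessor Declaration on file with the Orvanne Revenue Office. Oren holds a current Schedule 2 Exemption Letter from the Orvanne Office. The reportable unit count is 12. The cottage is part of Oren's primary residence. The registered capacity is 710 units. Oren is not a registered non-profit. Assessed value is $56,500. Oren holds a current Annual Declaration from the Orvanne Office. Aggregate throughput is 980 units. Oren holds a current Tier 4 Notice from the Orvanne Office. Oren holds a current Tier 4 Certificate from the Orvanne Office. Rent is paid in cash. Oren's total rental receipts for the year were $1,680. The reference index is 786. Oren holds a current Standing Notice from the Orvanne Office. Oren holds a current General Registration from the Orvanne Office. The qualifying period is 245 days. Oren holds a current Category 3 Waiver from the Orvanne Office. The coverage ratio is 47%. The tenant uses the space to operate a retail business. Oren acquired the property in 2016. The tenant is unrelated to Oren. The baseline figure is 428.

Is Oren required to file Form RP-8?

Exception (a) requires that the owner is a registered non-profit entity; but Oren is not a registered non-profit, so (a) is unavailable.
Exception (b): the coverage ratio is 47%, under the 48% limit; total rental receipts for the year are $1,680, below the $1,840 limit; the reportable unit count is 12, less than the 17 limit — every condition holds. However, paragraphs (f)–(l) must be considered: (f) operates against (b): a current Annual Declaration is held. (g) applies (the qualifying period is 245 days, below the 270 days limit), but is itself disapplied by (h): (h) operates against (g): aggregate throughput is 980 units, less than the 1,240 units limit. (i) would limit (h) — the registered capacity is 710 units, below the 830 units limit — but (j) sets (i) aside: (j) operates against (i): assessed value is $56,500, under the $60,500 limit. (k) operates (a current General Registration is held), but is overridden by (l): (l) operates — a current Category 3 Waiver is held. So (b) is unavailable.
Exception (c) fails — the tenant is unrelated to the owner.
Exception (d) fails — rent is paid in cash.
Exception (e) is satisfied on its face — the cottage is part of the primary residence; a current Tier 4 Certificate is held. Turning to paragraph (p): (p) operates — the reference index is 786, below the 816 limit. Exception (e) does not apply.
None of the exceptions is available; § 20.5 applies in full.

Yes — Oren must file Form RP-8.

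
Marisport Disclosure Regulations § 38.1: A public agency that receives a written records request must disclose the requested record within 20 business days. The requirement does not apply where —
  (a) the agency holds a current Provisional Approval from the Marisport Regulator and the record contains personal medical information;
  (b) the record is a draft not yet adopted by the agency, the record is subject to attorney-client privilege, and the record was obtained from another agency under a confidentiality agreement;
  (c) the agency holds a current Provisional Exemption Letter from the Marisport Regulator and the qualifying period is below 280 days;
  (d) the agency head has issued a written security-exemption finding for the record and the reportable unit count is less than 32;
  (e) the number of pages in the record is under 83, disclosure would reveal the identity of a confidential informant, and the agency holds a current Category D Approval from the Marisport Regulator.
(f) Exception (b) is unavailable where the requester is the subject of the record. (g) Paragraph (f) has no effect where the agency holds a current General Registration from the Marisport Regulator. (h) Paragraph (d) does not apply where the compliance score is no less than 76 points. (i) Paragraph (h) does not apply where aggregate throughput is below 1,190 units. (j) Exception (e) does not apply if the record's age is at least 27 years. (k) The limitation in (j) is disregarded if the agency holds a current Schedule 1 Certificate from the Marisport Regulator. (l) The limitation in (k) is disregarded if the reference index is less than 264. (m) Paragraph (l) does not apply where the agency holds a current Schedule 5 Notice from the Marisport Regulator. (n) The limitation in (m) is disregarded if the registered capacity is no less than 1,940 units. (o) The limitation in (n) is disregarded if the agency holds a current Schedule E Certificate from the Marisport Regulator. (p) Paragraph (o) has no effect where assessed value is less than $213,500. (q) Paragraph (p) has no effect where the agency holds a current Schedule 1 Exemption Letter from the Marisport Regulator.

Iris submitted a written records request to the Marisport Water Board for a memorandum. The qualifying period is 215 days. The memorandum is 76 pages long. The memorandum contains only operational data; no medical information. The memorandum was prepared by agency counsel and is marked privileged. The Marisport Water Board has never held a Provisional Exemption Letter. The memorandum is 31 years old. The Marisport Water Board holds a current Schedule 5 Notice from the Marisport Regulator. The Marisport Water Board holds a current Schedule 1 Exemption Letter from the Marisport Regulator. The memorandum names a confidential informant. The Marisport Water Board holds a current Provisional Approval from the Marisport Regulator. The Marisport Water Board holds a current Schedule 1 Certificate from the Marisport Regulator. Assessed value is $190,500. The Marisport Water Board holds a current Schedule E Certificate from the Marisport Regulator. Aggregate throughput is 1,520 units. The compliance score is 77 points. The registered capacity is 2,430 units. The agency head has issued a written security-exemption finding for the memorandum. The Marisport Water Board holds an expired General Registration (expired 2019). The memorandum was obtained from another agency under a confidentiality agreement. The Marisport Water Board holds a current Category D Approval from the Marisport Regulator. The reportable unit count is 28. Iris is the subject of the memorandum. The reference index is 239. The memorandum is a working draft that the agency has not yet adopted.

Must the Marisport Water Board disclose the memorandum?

No — exception (e) applies; the Marisport Water Board is not required to disclose the memorandum.

Exception (a) fails — the memorandum contains only operational data.
Exception (b) is satisfied on its face — the memorandum is an unadopted draft; the memorandum is privileged; the memorandum was obtained under a confidentiality agreement. But: (f) applies — Iris is the subject of the memorandum. (g) is not engaged (there is no General Registration in force), so (f) stands. (b) is therefore removed.
Exception (c) requires that the agency holds a current Provisional Exemption Letter from the Marisport Regulator; but there is no Provisional Exemption Letter in force, so (c) is unavailable.
Exception (d) is satisfied on its face — a written security-exemption finding has been issued; the reportable unit count is 28, less than the 32 limit. But: (h) operates against (d): the compliance score is 77 points, meeting the 76 points threshold. (i), which would lift (h), is not triggered — aggregate throughput is 1,520 units, not below 1,190 units. So (d) is unavailable.
All of (e)'s requirements are met (the number of pages in the record is 76, under the 83 limit; the memorandum names a confidential informant; a current Category D Approval is held). As to paragraphs (j)–(q): (j) operates (the record's age is 31 years, meeting the 27 years threshold), but is overridden by (k): (k) operates against (j): a current Schedule 1 Certificate is held. (l) is triggered (the reference index is 239, less than the 264 limit), but is set aside by (m): (m) is triggered — a current Schedule 5 Notice is held. (n) would limit (m) — the registered capacity is 2,430 units, meeting the 1,940 units threshold — but (o) sets (n) aside: (o) operates against (n): a current Schedule E Certificate is held. (p) operates (assessed value is $190,500, less than the $213,500 limit), but is displaced by (q): (q) operates against (p): a current Schedule 1 Exemption Letter is held. (e) remains available.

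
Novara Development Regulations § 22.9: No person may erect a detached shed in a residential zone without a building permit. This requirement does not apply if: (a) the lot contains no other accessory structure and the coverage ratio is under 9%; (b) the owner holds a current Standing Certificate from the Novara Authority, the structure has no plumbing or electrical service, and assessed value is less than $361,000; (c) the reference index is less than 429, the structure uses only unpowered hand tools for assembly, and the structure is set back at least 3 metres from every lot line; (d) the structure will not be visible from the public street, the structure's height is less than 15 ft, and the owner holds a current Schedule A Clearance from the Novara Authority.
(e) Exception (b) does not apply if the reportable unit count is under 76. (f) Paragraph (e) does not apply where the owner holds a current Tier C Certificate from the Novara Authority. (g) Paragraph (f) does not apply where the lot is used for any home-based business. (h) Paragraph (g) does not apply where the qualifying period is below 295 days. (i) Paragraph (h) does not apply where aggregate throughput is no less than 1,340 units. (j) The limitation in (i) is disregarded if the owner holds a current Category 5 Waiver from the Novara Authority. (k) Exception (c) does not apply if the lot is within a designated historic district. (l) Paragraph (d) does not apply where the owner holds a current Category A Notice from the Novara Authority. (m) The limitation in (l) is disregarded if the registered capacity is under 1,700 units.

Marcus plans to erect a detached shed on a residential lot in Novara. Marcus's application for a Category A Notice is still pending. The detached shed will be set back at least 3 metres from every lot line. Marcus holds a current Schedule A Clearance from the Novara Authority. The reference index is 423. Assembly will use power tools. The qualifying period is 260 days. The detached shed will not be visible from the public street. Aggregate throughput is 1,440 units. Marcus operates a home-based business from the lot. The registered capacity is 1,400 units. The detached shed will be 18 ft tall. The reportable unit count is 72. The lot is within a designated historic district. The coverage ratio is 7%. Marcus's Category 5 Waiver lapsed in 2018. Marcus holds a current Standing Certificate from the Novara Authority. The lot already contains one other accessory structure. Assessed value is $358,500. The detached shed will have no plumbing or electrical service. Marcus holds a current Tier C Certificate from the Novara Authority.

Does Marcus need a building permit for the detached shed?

Exception (a) requires that the lot contains no other accessory structure; but the lot already has another accessory structure, so (a) is unavailable.
All of (b)'s requirements are met (a current Standing Certificate is held; there is no plumbing or electrical service; assessed value is $358,500, less than the $361,000 limit). However, paragraphs (e)–(j) must be considered: (e) operates against (b): the reportable unit count is 72, under the 76 limit. (f) would limit (e) — a current Tier C Certificate is held — but (g) sets (f) aside: (g) operates against (f): a home-based business operates on the lot. (h) operates (the qualifying period is 260 days, below the 295 days limit), but is displaced by (i): (i) operates against (h): aggregate throughput is 1,440 units, meeting the 1,340 units threshold. (j) is not engaged (the Category 5 Waiver is not current), so (i) stands. Exception (b) does not apply.
Exception (c) requires that the structure uses only unpowered hand tools for assembly; but assembly uses power tools, so (c) is unavailable.
Exception (d) fails — the structure's height is 18 ft, not less than 15 ft.
None of the exceptions is available; § 22.9 applies in full.

Yes — Marcus must obtain a building permit.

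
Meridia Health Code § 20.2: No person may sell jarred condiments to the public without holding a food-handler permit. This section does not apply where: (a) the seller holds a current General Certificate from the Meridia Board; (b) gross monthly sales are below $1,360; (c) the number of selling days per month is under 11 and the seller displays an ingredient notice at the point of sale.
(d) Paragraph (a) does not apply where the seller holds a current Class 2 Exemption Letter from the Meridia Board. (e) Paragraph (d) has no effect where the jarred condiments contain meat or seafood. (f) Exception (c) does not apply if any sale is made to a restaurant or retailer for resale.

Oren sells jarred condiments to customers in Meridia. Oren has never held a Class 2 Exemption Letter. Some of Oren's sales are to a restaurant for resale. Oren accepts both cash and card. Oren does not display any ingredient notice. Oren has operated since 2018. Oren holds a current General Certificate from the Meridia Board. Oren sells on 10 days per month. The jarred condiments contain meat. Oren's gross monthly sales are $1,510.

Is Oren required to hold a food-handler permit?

All of (a)'s requirements are met (a current General Certificate is held). As to paragraphs (d)–(e): (d) is inapplicable — there is no Class 2 Exemption Letter in force. (a) remains available.
Exception (b) fails — gross monthly sales are $1,510, not below $1,360.
Exception (c) does not apply: no ingredient notice is displayed.

No — exception (a) applies; Oren is not required to hold a food-handler permit.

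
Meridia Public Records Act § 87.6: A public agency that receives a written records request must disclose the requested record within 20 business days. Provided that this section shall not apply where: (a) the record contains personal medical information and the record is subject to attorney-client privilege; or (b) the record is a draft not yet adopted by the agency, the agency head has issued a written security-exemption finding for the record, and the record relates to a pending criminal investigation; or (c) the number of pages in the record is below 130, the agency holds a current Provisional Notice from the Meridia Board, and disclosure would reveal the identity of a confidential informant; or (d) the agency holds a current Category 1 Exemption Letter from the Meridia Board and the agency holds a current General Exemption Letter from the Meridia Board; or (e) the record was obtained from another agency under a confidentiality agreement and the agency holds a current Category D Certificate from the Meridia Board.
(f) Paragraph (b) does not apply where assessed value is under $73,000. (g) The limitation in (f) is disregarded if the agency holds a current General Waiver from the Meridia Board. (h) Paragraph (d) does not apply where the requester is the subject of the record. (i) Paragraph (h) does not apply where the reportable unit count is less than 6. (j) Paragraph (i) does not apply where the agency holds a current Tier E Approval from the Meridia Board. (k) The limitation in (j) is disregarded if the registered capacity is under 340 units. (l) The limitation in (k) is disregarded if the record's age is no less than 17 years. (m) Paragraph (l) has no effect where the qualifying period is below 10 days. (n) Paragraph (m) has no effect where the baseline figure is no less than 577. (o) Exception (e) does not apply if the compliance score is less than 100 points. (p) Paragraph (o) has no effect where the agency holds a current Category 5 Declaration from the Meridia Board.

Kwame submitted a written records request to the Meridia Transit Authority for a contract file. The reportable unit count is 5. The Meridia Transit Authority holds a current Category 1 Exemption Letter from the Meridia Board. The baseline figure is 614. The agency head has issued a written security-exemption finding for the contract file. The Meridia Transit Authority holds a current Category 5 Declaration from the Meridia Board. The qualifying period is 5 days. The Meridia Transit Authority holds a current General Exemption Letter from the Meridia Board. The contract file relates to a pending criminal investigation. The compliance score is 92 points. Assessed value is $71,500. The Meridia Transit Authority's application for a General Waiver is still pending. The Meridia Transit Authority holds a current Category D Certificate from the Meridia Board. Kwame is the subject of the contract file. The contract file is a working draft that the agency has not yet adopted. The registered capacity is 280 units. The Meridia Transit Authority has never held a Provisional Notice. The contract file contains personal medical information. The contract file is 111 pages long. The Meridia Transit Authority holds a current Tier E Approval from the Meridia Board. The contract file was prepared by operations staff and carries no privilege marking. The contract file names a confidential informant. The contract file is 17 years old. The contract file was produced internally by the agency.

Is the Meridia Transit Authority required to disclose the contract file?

Yes — the Meridia Transit Authority must disclose the contract file.

Exception (a) does not apply: the contract file carries no privilege marking.
All of (b)'s requirements are met (the contract file is an unadopted draft; a written security-exemption finding has been issued; the contract file relates to a pending investigation). However, paragraphs (f)–(g) must be considered: (f) applies — assessed value is $71,500, under the $73,000 limit. (g), which would lift (f), is not triggered — there is no General Waiver in force. So (b) is unavailable.
Exception (c) requires that the agency holds a current Provisional Notice from the Meridia Board; but there is no Provisional Notice in force, so (c) is unavailable.
Exception (d)'s conditions are all satisfied: a current Category 1 Exemption Letter is held; a current General Exemption Letter is held. Turning to paragraphs (h)–(n): (h) operates against (d): Kwame is the subject of the contract file. (i) would limit (h) — the reportable unit count is 5, less than the 6 limit — but (j) sets (i) aside: (j) operates — a current Tier E Approval is held. (k) would limit (j) — the registered capacity is 280 units, under the 340 units limit — but (l) sets (k) aside: (l) operates against (k): the record's age is 17 years, meeting the 17 years threshold. (m) would limit (l) — the qualifying period is 5 days, below the 10 days limit — but (n) sets (m) aside: (n) operates — the baseline figure is 614, meeting the 577 threshold. Exception (d) does not apply.
Exception (e) requires that the record was obtained from another agency under a confidentiality agreement; but the contract file was produced internally, so (e) is unavailable.
No exception displaces § 87.6.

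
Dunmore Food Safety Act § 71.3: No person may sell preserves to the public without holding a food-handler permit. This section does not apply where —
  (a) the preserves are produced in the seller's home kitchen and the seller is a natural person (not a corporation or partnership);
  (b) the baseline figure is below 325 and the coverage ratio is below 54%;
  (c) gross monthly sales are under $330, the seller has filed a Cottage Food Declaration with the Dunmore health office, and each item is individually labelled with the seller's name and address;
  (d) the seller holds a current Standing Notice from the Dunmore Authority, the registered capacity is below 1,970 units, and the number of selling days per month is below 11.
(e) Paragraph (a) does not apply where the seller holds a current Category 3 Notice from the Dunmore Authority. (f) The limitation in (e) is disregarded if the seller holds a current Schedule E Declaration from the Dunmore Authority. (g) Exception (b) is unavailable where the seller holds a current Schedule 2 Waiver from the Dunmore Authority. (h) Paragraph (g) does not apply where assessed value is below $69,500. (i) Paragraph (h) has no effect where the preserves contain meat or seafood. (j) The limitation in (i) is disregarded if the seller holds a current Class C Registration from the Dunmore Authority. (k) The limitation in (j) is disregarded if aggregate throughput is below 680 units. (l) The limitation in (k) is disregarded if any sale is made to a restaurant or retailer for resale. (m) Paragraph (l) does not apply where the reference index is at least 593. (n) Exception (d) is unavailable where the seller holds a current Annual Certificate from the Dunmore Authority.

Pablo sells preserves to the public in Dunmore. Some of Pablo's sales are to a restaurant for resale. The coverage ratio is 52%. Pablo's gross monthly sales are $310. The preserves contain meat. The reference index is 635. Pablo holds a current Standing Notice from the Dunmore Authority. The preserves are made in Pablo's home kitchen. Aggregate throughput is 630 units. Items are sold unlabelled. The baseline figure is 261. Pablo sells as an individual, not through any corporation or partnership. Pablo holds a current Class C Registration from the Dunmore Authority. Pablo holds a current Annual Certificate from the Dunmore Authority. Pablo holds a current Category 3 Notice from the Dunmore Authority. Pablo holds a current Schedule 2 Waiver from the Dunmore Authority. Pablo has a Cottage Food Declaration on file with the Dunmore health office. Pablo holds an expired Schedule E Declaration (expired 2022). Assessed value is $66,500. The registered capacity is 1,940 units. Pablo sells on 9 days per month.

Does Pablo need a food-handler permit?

Yes — Pablo must hold a food-handler permit.

Exception (a) is satisfied on its face — the preserves are home-kitchen produced; the seller is a natural person. However, paragraphs (e)–(f) must be considered: (e) operates against (a): a current Category 3 Notice is held. (f) is not triggered (no current Schedule E Declaration is held), so (e) stands. So (a) is unavailable.
Exception (b): the baseline figure is 261, below the 325 limit; the coverage ratio is 52%, below the 54% limit — every condition holds. However, paragraphs (g)–(m) must be considered: (g) operates against (b): a current Schedule 2 Waiver is held. (h) would limit (g) — assessed value is $66,500, below the $69,500 limit — but (i) sets (h) aside: (i) applies — the preserves contain meat. (j) is triggered (a current Class C Registration is held), but yields to (k): (k) operates against (j): aggregate throughput is 630 units, below the 680 units limit. (l) is engaged (some sales are to a restaurant for resale), but yields to (m): (m) is engaged — the reference index is 635, meeting the 593 threshold. (b) is therefore removed.
Exception (c) requires that each item is individually labelled with the seller's name and address; but items are sold unlabelled, so (c) is unavailable.
Exception (d)'s conditions are all satisfied: a current Standing Notice is held; the registered capacity is 1,940 units, below the 1,970 units limit; the number of selling days per month is 9, below the 11 limit. But: (n) operates against (d): a current Annual Certificate is held. (d) is therefore removed.
No exception applies. The general rule governs.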